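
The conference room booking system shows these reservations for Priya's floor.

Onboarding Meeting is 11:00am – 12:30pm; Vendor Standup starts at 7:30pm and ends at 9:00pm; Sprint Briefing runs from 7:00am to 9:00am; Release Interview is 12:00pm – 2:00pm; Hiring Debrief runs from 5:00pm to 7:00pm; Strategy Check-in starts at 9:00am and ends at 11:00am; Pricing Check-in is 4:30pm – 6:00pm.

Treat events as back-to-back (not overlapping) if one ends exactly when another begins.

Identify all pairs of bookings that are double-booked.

Hiring Debrief & Pricing Check-in, Onboarding Meeting & Release Interview

Check each pair: they overlap iff neither finishes before the other starts.
Sorted by start: Sprint Briefing, Strategy Check-in, Onboarding Meeting, Release Interview, Pricing Check-in, Hiring Debrief, Vendor Standup.
Strategy Check-in starts exactly when Sprint Briefing ends (back-to-back, no overlap), so Sprint Briefing has no further overlaps.
Onboarding Meeting starts exactly when Strategy Check-in ends (back-to-back, no overlap), so Strategy Check-in has no further overlaps.
Release Interview starts before Onboarding Meeting ends → Onboarding Meeting and Release Interview overlap.
Pricing Check-in starts after Onboarding Meeting ends, so Onboarding Meeting has no further overlaps.
Pricing Check-in starts after Release Interview ends, so Release Interview has no further overlaps.
Hiring Debrief starts before Pricing Check-in ends → Pricing Check-in and Hiring Debrief overlap.
Vendor Standup starts after Pricing Check-in ends.
Vendor Standup starts after Hiring Debrief ends.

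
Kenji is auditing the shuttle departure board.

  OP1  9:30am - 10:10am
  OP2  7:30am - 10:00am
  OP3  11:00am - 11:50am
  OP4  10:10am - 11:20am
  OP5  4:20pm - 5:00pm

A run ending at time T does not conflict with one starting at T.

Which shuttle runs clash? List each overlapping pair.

Sorted by start: OP2, OP1, OP4, OP3, OP5.
OP1 starts before OP2 ends → OP2 and OP1 overlap.
OP4 starts after OP2 ends — done with OP2.
OP4 starts exactly when OP1 ends (back-to-back, no overlap) — done with OP1.
OP3 starts before OP4 ends → OP4 and OP3 overlap.
OP5 starts after OP4 ends.
OP5 starts after OP3 ends.

OP1 & OP2, OP3 & OP4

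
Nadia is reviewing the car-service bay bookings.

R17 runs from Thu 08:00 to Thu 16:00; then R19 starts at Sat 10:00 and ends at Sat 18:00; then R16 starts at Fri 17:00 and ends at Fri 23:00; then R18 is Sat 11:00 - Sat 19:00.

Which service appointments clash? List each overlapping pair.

R18 & R19

Two intervals overlap when each starts before the other ends.
Sorted by start: R17, R16, R19, R18.
R16 starts after R17 ends, so nothing later overlaps R17 either.
R19 starts after R16 ends, so nothing later overlaps R16 either.
R18 starts before R19 ends → R19 and R18 overlap.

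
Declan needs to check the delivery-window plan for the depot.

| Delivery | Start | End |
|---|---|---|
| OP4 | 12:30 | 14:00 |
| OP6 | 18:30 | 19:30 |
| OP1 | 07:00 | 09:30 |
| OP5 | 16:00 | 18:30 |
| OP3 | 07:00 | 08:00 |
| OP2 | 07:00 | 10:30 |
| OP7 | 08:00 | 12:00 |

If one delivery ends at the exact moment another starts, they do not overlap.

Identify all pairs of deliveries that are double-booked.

OP1 & OP2, OP1 & OP3, OP1 & OP7, OP2 & OP3, OP2 & OP7

Sorted by start: OP1, OP2, OP3, OP7, OP4, OP5, OP6.
OP2 starts before OP1 ends → OP1 and OP2 overlap.
OP3 starts before OP1 ends → OP1 and OP3 overlap.
OP7 starts before OP1 ends → OP1 and OP7 overlap.
OP4 starts after OP1 ends; OP1 is clear from here.
OP3 starts before OP2 ends → OP2 and OP3 overlap.
OP7 starts before OP2 ends → OP2 and OP7 overlap.
OP4 starts after OP2 ends; OP2 is clear from here.
OP7 starts exactly when OP3 ends (back-to-back, no overlap); OP3 is clear from here.
OP4 starts after OP7 ends; OP7 is clear from here.
OP5 starts after OP4 ends; OP4 is clear from here.
OP6 starts exactly when OP5 ends (back-to-back, no overlap).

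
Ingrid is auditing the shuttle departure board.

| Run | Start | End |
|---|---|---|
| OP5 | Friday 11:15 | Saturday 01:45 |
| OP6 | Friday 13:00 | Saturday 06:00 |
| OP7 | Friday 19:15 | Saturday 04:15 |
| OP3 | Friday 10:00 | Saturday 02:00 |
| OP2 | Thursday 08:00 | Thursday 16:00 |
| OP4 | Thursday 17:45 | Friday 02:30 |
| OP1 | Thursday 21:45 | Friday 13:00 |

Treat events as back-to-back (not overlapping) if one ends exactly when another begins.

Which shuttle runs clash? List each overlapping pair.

OP1 & OP3, OP1 & OP4, OP1 & OP5, OP3 & OP5, OP3 & OP6, OP3 & OP7, OP5 & OP6, OP5 & OP7, OP6 & OP7

Two intervals overlap when each starts before the other ends.
Sorted by start: OP2, OP4, OP1, OP3, OP5, OP6, OP7.
OP4 starts after OP2 ends; OP2 is clear from here.
OP1 starts before OP4 ends → OP4 and OP1 overlap.
OP3 starts after OP4 ends; OP4 is clear from here.
OP3 starts before OP1 ends → OP1 and OP3 overlap.
OP5 starts before OP1 ends → OP1 and OP5 overlap.
OP6 starts exactly when OP1 ends (back-to-back, no overlap); OP1 is clear from here.
OP5 starts before OP3 ends → OP3 and OP5 overlap.
OP6 starts before OP3 ends → OP3 and OP6 overlap.
OP7 starts before OP3 ends → OP3 and OP7 overlap.
OP6 starts before OP5 ends → OP5 and OP6 overlap.
OP7 starts before OP5 ends → OP5 and OP7 overlap.
OP7 starts before OP6 ends → OP6 and OP7 overlap.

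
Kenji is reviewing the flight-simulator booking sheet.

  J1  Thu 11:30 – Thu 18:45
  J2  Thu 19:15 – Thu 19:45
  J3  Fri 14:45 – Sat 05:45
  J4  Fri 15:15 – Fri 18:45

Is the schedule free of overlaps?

Two intervals overlap when each starts before the other ends.
Sorted by start: J1, J2, J3, J4.
J2 starts after J1 ends — done with J1.
J3 starts after J2 ends — done with J2.
J4 starts before J3 ends → J3 and J4 overlap.
That's a conflict, so the schedule is not conflict-free.

No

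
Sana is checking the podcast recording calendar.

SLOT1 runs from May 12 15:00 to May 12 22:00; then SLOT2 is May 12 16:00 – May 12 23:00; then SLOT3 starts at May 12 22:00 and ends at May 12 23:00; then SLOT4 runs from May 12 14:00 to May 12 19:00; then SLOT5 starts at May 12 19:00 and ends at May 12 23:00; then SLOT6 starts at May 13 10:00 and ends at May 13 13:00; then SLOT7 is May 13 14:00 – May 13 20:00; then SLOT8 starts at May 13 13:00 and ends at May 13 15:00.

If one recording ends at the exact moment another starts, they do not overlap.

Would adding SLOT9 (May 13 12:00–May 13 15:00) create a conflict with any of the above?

Yes — it overlaps SLOT6, SLOT7, SLOT8

SLOT4: ends May 12 19:00 at or before SLOT9 starts May 13 12:00 → clear.
SLOT1: ends May 12 22:00 at or before SLOT9 starts May 13 12:00 → clear.
SLOT2: ends May 12 23:00 at or before SLOT9 starts May 13 12:00 → clear.
SLOT5: ends May 12 23:00 at or before SLOT9 starts May 13 12:00 → clear.
SLOT3: ends May 12 23:00 at or before SLOT9 starts May 13 12:00 → clear.
SLOT6: starts May 13 10:00 before SLOT9 ends May 13 15:00, and ends May 13 13:00 after SLOT9 starts May 13 12:00 → overlap.
SLOT8: starts May 13 13:00 before SLOT9 ends May 13 15:00, and ends May 13 15:00 after SLOT9 starts May 13 12:00 → overlap.
SLOT7: starts May 13 14:00 before SLOT9 ends May 13 15:00, and ends May 13 20:00 after SLOT9 starts May 13 12:00 → overlap.
SLOT9 overlaps SLOT6, SLOT7, SLOT8.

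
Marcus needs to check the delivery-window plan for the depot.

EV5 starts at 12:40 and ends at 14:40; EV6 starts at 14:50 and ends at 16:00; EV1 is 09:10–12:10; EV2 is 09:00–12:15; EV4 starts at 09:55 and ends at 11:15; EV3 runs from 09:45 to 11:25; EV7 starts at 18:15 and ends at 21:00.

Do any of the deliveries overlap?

Yes

Check each pair: they overlap iff neither finishes before the other starts.
Sorted by start: EV2, EV1, EV3, EV4, EV5, EV6, EV7.
EV1 starts before EV2 ends → EV2 and EV1 overlap.
That's a conflict, so the schedule is not conflict-free.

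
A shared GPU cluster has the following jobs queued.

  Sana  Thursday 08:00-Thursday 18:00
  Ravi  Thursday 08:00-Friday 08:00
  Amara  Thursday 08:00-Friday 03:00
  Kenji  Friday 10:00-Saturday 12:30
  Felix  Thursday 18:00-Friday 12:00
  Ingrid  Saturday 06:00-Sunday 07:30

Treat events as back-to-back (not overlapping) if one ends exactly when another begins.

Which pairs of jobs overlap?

Amara & Felix, Amara & Ravi, Amara & Sana, Felix & Kenji, Felix & Ravi, Ingrid & Kenji, Ravi & Sana

Sorted by start: Sana, Ravi, Amara, Felix, Kenji, Ingrid.
Ravi starts before Sana ends → Sana and Ravi overlap.
Amara starts before Sana ends → Sana and Amara overlap.
Felix starts exactly when Sana ends (back-to-back, no overlap) — done with Sana.
Amara starts before Ravi ends → Ravi and Amara overlap.
Felix starts before Ravi ends → Ravi and Felix overlap.
Kenji starts after Ravi ends — done with Ravi.
Felix starts before Amara ends → Amara and Felix overlap.
Kenji starts after Amara ends — done with Amara.
Kenji starts before Felix ends → Felix and Kenji overlap.
Ingrid starts after Felix ends.
Ingrid starts before Kenji ends → Kenji and Ingrid overlap.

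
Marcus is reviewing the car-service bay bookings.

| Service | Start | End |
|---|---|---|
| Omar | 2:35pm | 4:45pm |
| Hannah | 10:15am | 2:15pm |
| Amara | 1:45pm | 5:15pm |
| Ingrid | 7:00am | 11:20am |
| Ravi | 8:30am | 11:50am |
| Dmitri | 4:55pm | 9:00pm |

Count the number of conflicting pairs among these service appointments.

Sorted by start: Ingrid, Ravi, Hannah, Amara, Omar, Dmitri.
Ravi starts before Ingrid ends → Ingrid and Ravi overlap.
Hannah starts before Ingrid ends → Ingrid and Hannah overlap.
Amara starts after Ingrid ends — done with Ingrid.
Hannah starts before Ravi ends → Ravi and Hannah overlap.
Amara starts after Ravi ends — done with Ravi.
Amara starts before Hannah ends → Hannah and Amara overlap.
Omar starts after Hannah ends — done with Hannah.
Omar starts before Amara ends → Amara and Omar overlap.
Dmitri starts before Amara ends → Amara and Dmitri overlap.
Dmitri starts after Omar ends.
Overlapping pairs: Amara & Dmitri, Amara & Hannah, Amara & Omar, Hannah & Ingrid, Hannah & Ravi, Ingrid & Ravi — 6 in total.

6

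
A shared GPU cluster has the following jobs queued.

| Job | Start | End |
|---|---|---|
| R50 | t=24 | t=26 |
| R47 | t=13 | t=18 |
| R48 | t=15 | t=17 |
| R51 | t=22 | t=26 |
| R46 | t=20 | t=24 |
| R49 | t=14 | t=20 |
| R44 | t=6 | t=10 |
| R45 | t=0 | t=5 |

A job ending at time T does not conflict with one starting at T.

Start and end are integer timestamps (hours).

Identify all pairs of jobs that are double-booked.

Sorted by start: R45, R44, R47, R49, R48, R46, R51, R50.
R44 starts after R45 ends, so R45 has no further overlaps.
R47 starts after R44 ends, so R44 has no further overlaps.
R49 starts before R47 ends → R47 and R49 overlap.
R48 starts before R47 ends → R47 and R48 overlap.
R46 starts after R47 ends, so R47 has no further overlaps.
R48 starts before R49 ends → R49 and R48 overlap.
R46 starts exactly when R49 ends (back-to-back, no overlap), so R49 has no further overlaps.
R46 starts after R48 ends, so R48 has no further overlaps.
R51 starts before R46 ends → R46 and R51 overlap.
R50 starts exactly when R46 ends (back-to-back, no overlap).
R50 starts before R51 ends → R51 and R50 overlap.

R46 & R51, R47 & R48, R47 & R49, R48 & R49, R50 & R51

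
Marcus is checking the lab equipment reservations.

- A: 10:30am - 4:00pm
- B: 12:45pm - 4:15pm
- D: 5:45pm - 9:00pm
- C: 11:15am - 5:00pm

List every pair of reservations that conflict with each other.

Two intervals overlap when each starts before the other ends.
Sorted by start: A, C, B, D.
C starts before A ends → A and C overlap.
B starts before A ends → A and B overlap.
D starts after A ends.
B starts before C ends → C and B overlap.
D starts after C ends.
D starts after B ends.

A & B, A & C, B & C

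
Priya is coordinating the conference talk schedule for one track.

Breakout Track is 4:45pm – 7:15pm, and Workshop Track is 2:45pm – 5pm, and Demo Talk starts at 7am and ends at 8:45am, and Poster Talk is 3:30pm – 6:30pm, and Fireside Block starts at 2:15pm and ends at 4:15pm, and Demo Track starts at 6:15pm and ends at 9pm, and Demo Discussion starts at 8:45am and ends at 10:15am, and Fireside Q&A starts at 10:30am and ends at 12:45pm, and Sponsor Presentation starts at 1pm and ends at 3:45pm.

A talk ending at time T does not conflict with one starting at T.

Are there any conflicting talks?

Sorted by start: Demo Talk, Demo Discussion, Fireside Q&A, Sponsor Presentation, Fireside Block, Workshop Track, Poster Talk, Breakout Track, Demo Track.
Demo Discussion starts exactly when Demo Talk ends (back-to-back, no overlap) — done with Demo Talk.
Fireside Q&A starts after Demo Discussion ends — done with Demo Discussion.
Sponsor Presentation starts after Fireside Q&A ends — done with Fireside Q&A.
Fireside Block starts before Sponsor Presentation ends → Sponsor Presentation and Fireside Block overlap.
That's a conflict, so the schedule is not conflict-free.

Yes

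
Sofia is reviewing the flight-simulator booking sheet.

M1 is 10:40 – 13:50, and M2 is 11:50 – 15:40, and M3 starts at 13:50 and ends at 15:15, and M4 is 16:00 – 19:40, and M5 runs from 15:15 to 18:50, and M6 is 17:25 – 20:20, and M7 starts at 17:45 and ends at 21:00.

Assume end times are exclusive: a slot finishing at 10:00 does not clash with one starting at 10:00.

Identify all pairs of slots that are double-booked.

Check each pair: they overlap iff neither finishes before the other starts.
Sorted by start: M1, M2, M3, M5, M4, M6, M7.
M2 starts before M1 ends → M1 and M2 overlap.
M3 starts exactly when M1 ends (back-to-back, no overlap); M1 is clear from here.
M3 starts before M2 ends → M2 and M3 overlap.
M5 starts before M2 ends → M2 and M5 overlap.
M4 starts after M2 ends; M2 is clear from here.
M5 starts exactly when M3 ends (back-to-back, no overlap); M3 is clear from here.
M4 starts before M5 ends → M5 and M4 overlap.
M6 starts before M5 ends → M5 and M6 overlap.
M7 starts before M5 ends → M5 and M7 overlap.
M6 starts before M4 ends → M4 and M6 overlap.
M7 starts before M4 ends → M4 and M7 overlap.
M7 starts before M6 ends → M6 and M7 overlap.

M1 & M2, M2 & M3, M2 & M5, M4 & M5, M4 & M6, M4 & M7, M5 & M6, M5 & M7, M6 & M7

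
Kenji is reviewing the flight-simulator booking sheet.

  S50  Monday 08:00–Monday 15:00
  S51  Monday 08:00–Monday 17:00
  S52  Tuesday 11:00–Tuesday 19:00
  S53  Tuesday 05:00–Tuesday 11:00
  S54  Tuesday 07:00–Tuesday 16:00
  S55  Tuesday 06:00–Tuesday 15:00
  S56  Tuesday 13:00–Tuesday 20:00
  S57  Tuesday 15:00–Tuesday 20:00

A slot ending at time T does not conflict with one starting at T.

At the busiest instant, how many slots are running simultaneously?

Walk through starts and ends in time order (an end at T is processed before a start at T):
Monday 08:00 start S50 → 1
Monday 08:00 start S51 → 2
Monday 15:00 end S50 → 1
Monday 17:00 end S51 → 0
Tuesday 05:00 start S53 → 1
Tuesday 06:00 start S55 → 2
Tuesday 07:00 start S54 → 3
Tuesday 11:00 end S53 → 2
Tuesday 11:00 start S52 → 3
Tuesday 13:00 start S56 → 4
Tuesday 15:00 end S55 → 3
Tuesday 15:00 start S57 → 4
Tuesday 16:00 end S54 → 3
Tuesday 19:00 end S52 → 2
Tuesday 20:00 end S56 → 1
Tuesday 20:00 end S57 → 0
Peak is 4, at Tuesday 13:00 (S52, S54, S55, S56).

4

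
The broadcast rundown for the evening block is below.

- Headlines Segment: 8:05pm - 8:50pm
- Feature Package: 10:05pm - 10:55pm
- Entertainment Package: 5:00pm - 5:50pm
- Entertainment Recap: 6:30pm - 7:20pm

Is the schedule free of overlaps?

Sorted by start: Entertainment Package, Entertainment Recap, Headlines Segment, Feature Package.
Entertainment Recap starts after Entertainment Package ends — done with Entertainment Package.
Headlines Segment starts after Entertainment Recap ends — done with Entertainment Recap.
Feature Package starts after Headlines Segment ends.
Every pair is clear; the schedule has no overlaps.

Yes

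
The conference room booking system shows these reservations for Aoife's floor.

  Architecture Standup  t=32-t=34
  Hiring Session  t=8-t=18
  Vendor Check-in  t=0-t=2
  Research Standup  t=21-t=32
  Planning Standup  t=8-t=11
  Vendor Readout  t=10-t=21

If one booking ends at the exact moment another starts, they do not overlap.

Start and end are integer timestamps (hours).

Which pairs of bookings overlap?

Hiring Session & Planning Standup, Hiring Session & Vendor Readout, Planning Standup & Vendor Readout

Check each pair: they overlap iff neither finishes before the other starts.
Sorted by start: Vendor Check-in, Planning Standup, Hiring Session, Vendor Readout, Research Standup, Architecture Standup.
Planning Standup starts after Vendor Check-in ends, so nothing later overlaps Vendor Check-in either.
Hiring Session starts before Planning Standup ends → Planning Standup and Hiring Session overlap.
Vendor Readout starts before Planning Standup ends → Planning Standup and Vendor Readout overlap.
Research Standup starts after Planning Standup ends, so nothing later overlaps Planning Standup either.
Vendor Readout starts before Hiring Session ends → Hiring Session and Vendor Readout overlap.
Research Standup starts after Hiring Session ends, so nothing later overlaps Hiring Session either.
Research Standup starts exactly when Vendor Readout ends (back-to-back, no overlap), so nothing later overlaps Vendor Readout either.
Architecture Standup starts exactly when Research Standup ends (back-to-back, no overlap).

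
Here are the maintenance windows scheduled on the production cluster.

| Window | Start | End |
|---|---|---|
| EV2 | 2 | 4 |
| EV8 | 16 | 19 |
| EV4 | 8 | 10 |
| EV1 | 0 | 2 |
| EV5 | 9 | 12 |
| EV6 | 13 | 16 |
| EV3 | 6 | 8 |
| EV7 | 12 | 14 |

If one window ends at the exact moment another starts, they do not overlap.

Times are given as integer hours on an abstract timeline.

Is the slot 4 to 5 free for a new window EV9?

Yes — the slot is free

EV1: ends 2 at or before EV9 starts 4 → clear.
EV2: ends 4 at or before EV9 starts 4 → clear.
EV3: starts 6 at or after EV9 ends 5 → clear.
EV4: starts 8 at or after EV9 ends 5 → clear.
EV5: starts 9 at or after EV9 ends 5 → clear.
EV7: starts 12 at or after EV9 ends 5 → clear.
EV6: starts 13 at or after EV9 ends 5 → clear.
EV8: starts 16 at or after EV9 ends 5 → clear.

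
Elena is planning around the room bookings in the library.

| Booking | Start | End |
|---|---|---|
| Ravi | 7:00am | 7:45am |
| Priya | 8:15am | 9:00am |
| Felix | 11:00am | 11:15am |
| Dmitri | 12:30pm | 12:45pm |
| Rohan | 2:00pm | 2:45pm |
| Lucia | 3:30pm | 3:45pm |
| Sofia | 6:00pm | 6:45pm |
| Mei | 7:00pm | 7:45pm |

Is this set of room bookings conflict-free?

Sorted by start: Ravi, Priya, Felix, Dmitri, Rohan, Lucia, Sofia, Mei.
Priya starts after Ravi ends, so Ravi has no further overlaps.
Felix starts after Priya ends, so Priya has no further overlaps.
Dmitri starts after Felix ends, so Felix has no further overlaps.
Rohan starts after Dmitri ends, so Dmitri has no further overlaps.
Lucia starts after Rohan ends, so Rohan has no further overlaps.
Sofia starts after Lucia ends, so Lucia has no further overlaps.
Mei starts after Sofia ends.
Every pair is clear; the schedule has no overlaps.

Yes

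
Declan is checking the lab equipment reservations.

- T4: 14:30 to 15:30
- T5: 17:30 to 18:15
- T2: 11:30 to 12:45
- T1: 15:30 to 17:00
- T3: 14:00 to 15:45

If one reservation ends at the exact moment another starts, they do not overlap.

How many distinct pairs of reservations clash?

2

Sorted by start: T2, T3, T4, T1, T5.
T3 starts after T2 ends, so T2 has no further overlaps.
T4 starts before T3 ends → T3 and T4 overlap.
T1 starts before T3 ends → T3 and T1 overlap.
T5 starts after T3 ends.
T1 starts exactly when T4 ends (back-to-back, no overlap), so T4 has no further overlaps.
T5 starts after T1 ends.
Overlapping pairs: T1 & T3, T3 & T4 — 2 in total.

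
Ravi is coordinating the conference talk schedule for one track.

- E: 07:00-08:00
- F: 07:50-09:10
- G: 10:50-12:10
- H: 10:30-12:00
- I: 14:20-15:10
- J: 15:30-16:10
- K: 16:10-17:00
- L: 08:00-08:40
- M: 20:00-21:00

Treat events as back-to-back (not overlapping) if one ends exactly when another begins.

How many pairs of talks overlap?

Sorted by start: E, F, L, H, G, I, J, K, M.
F starts before E ends → E and F overlap.
L starts exactly when E ends (back-to-back, no overlap); E is clear from here.
L starts before F ends → F and L overlap.
H starts after F ends; F is clear from here.
H starts after L ends; L is clear from here.
G starts before H ends → H and G overlap.
I starts after H ends; H is clear from here.
I starts after G ends; G is clear from here.
J starts after I ends; I is clear from here.
K starts exactly when J ends (back-to-back, no overlap); J is clear from here.
M starts after K ends.
Overlapping pairs: E & F, F & L, G & H — 3 in total.

3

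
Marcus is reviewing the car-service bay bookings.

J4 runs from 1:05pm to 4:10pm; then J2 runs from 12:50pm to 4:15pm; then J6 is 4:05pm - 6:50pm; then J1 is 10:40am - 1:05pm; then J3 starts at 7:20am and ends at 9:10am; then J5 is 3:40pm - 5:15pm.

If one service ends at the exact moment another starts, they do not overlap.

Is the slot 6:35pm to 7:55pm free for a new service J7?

J3: ends 9:10am at or before J7 starts 6:35pm → clear.
J1: ends 1:05pm at or before J7 starts 6:35pm → clear.
J2: ends 4:15pm at or before J7 starts 6:35pm → clear.
J4: ends 4:10pm at or before J7 starts 6:35pm → clear.
J5: ends 5:15pm at or before J7 starts 6:35pm → clear.
J6: starts 4:05pm before J7 ends 7:55pm, and ends 6:50pm after J7 starts 6:35pm → overlap.
J7 overlaps J6.

No — it overlaps J6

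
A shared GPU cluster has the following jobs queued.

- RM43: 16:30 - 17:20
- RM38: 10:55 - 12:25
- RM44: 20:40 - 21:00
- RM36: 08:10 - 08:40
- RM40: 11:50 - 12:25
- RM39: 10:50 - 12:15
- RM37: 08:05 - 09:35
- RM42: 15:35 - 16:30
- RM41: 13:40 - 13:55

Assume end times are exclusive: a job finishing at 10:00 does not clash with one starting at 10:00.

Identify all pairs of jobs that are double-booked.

RM36 & RM37, RM38 & RM39, RM38 & RM40, RM39 & RM40

Sorted by start: RM37, RM36, RM39, RM38, RM40, RM41, RM42, RM43, RM44.
RM36 starts before RM37 ends → RM37 and RM36 overlap.
RM39 starts after RM37 ends, so RM37 has no further overlaps.
RM39 starts after RM36 ends, so RM36 has no further overlaps.
RM38 starts before RM39 ends → RM39 and RM38 overlap.
RM40 starts before RM39 ends → RM39 and RM40 overlap.
RM41 starts after RM39 ends, so RM39 has no further overlaps.
RM40 starts before RM38 ends → RM38 and RM40 overlap.
RM41 starts after RM38 ends, so RM38 has no further overlaps.
RM41 starts after RM40 ends, so RM40 has no further overlaps.
RM42 starts after RM41 ends, so RM41 has no further overlaps.
RM43 starts exactly when RM42 ends (back-to-back, no overlap), so RM42 has no further overlaps.
RM44 starts after RM43 ends.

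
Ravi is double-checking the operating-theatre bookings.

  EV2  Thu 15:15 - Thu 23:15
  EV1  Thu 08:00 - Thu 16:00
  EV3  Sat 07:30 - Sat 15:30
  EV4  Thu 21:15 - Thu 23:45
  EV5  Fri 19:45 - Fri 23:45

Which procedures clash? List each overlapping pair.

EV1 & EV2, EV2 & EV4

Check each pair: they overlap iff neither finishes before the other starts.
Sorted by start: EV1, EV2, EV4, EV5, EV3.
EV2 starts before EV1 ends → EV1 and EV2 overlap.
EV4 starts after EV1 ends, so nothing later overlaps EV1 either.
EV4 starts before EV2 ends → EV2 and EV4 overlap.
EV5 starts after EV2 ends, so nothing later overlaps EV2 either.
EV5 starts after EV4 ends, so nothing later overlaps EV4 either.
EV3 starts after EV5 ends.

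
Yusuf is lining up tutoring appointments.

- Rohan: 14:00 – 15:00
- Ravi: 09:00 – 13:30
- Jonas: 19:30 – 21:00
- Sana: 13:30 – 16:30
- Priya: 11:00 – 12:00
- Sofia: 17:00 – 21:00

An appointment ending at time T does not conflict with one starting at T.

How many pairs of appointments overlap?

3

Two intervals overlap when each starts before the other ends.
Sorted by start: Ravi, Priya, Sana, Rohan, Sofia, Jonas.
Priya starts before Ravi ends → Ravi and Priya overlap.
Sana starts exactly when Ravi ends (back-to-back, no overlap); Ravi is clear from here.
Sana starts after Priya ends; Priya is clear from here.
Rohan starts before Sana ends → Sana and Rohan overlap.
Sofia starts after Sana ends; Sana is clear from here.
Sofia starts after Rohan ends; Rohan is clear from here.
Jonas starts before Sofia ends → Sofia and Jonas overlap.
Overlapping pairs: Jonas & Sofia, Priya & Ravi, Rohan & Sana — 3 in total.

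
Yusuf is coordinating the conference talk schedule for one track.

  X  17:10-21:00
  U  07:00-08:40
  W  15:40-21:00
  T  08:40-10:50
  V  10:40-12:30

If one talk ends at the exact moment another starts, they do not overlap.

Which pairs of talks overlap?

T & V, W & X

Sorted by start: U, T, V, W, X.
T starts exactly when U ends (back-to-back, no overlap), so U has no further overlaps.
V starts before T ends → T and V overlap.
W starts after T ends, so T has no further overlaps.
W starts after V ends, so V has no further overlaps.
X starts before W ends → W and X overlap.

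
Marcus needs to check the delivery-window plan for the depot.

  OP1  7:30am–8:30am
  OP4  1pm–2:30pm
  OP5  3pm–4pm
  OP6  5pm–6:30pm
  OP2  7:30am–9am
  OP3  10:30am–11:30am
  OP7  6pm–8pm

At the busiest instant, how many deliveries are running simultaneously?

Walk through starts and ends in time order (an end at T is processed before a start at T):
7:30am start OP1 → 1
7:30am start OP2 → 2
8:30am end OP1 → 1
9am end OP2 → 0
10:30am start OP3 → 1
11:30am end OP3 → 0
1pm start OP4 → 1
2:30pm end OP4 → 0
3pm start OP5 → 1
4pm end OP5 → 0
5pm start OP6 → 1
6pm start OP7 → 2
6:30pm end OP6 → 1
8pm end OP7 → 0
Peak is 2, at 7:30am (OP1, OP2).

2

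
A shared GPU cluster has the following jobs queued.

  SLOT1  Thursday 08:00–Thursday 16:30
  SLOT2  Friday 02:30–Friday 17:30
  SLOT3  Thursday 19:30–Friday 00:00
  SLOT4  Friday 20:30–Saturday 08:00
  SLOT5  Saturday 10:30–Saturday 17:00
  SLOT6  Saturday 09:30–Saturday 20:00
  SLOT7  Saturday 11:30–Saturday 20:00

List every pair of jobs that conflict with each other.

SLOT5 & SLOT6, SLOT5 & SLOT7, SLOT6 & SLOT7

Two intervals overlap when each starts before the other ends.
Sorted by start: SLOT1, SLOT3, SLOT2, SLOT4, SLOT6, SLOT5, SLOT7.
SLOT3 starts after SLOT1 ends, so SLOT1 has no further overlaps.
SLOT2 starts after SLOT3 ends, so SLOT3 has no further overlaps.
SLOT4 starts after SLOT2 ends, so SLOT2 has no further overlaps.
SLOT6 starts after SLOT4 ends, so SLOT4 has no further overlaps.
SLOT5 starts before SLOT6 ends → SLOT6 and SLOT5 overlap.
SLOT7 starts before SLOT6 ends → SLOT6 and SLOT7 overlap.
SLOT7 starts before SLOT5 ends → SLOT5 and SLOT7 overlap.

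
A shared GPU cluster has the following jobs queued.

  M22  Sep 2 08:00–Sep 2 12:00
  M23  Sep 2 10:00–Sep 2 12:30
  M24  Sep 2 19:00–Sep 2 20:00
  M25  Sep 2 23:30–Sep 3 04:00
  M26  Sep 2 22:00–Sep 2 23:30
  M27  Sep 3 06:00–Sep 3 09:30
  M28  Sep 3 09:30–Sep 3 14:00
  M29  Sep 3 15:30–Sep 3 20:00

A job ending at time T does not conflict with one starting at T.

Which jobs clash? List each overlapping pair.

Sorted by start: M22, M23, M24, M26, M25, M27, M28, M29.
M23 starts before M22 ends → M22 and M23 overlap.
M24 starts after M22 ends — done with M22.
M24 starts after M23 ends — done with M23.
M26 starts after M24 ends — done with M24.
M25 starts exactly when M26 ends (back-to-back, no overlap) — done with M26.
M27 starts after M25 ends — done with M25.
M28 starts exactly when M27 ends (back-to-back, no overlap) — done with M27.
M29 starts after M28 ends.

M22 & M23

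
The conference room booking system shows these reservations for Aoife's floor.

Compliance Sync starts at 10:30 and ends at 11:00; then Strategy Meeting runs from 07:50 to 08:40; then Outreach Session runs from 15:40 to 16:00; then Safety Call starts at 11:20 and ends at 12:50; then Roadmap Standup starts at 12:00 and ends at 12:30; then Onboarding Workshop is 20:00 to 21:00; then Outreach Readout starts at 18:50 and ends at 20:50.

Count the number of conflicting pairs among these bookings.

2

Sorted by start: Strategy Meeting, Compliance Sync, Safety Call, Roadmap Standup, Outreach Session, Outreach Readout, Onboarding Workshop.
Compliance Sync starts after Strategy Meeting ends, so Strategy Meeting has no further overlaps.
Safety Call starts after Compliance Sync ends, so Compliance Sync has no further overlaps.
Roadmap Standup starts before Safety Call ends → Safety Call and Roadmap Standup overlap.
Outreach Session starts after Safety Call ends, so Safety Call has no further overlaps.
Outreach Session starts after Roadmap Standup ends, so Roadmap Standup has no further overlaps.
Outreach Readout starts after Outreach Session ends, so Outreach Session has no further overlaps.
Onboarding Workshop starts before Outreach Readout ends → Outreach Readout and Onboarding Workshop overlap.
Overlapping pairs: Onboarding Workshop & Outreach Readout, Roadmap Standup & Safety Call — 2 in total.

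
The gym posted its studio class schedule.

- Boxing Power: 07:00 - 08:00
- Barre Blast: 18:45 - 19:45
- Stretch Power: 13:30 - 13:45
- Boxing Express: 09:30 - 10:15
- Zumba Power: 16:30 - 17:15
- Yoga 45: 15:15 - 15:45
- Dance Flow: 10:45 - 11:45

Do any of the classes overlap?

No

Sorted by start: Boxing Power, Boxing Express, Dance Flow, Stretch Power, Yoga 45, Zumba Power, Barre Blast.
Boxing Express starts after Boxing Power ends; Boxing Power is clear from here.
Dance Flow starts after Boxing Express ends; Boxing Express is clear from here.
Stretch Power starts after Dance Flow ends; Dance Flow is clear from here.
Yoga 45 starts after Stretch Power ends; Stretch Power is clear from here.
Zumba Power starts after Yoga 45 ends; Yoga 45 is clear from here.
Barre Blast starts after Zumba Power ends.
Every pair is clear; the schedule has no overlaps.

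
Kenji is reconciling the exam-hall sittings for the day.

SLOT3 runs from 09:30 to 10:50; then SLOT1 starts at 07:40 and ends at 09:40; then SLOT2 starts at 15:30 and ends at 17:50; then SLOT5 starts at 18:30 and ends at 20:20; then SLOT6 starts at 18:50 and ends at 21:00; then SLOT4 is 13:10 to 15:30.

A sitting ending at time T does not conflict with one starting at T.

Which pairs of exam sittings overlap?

Sorted by start: SLOT1, SLOT3, SLOT4, SLOT2, SLOT5, SLOT6.
SLOT3 starts before SLOT1 ends → SLOT1 and SLOT3 overlap.
SLOT4 starts after SLOT1 ends, so nothing later overlaps SLOT1 either.
SLOT4 starts after SLOT3 ends, so nothing later overlaps SLOT3 either.
SLOT2 starts exactly when SLOT4 ends (back-to-back, no overlap), so nothing later overlaps SLOT4 either.
SLOT5 starts after SLOT2 ends, so nothing later overlaps SLOT2 either.
SLOT6 starts before SLOT5 ends → SLOT5 and SLOT6 overlap.

SLOT1 & SLOT3, SLOT5 & SLOT6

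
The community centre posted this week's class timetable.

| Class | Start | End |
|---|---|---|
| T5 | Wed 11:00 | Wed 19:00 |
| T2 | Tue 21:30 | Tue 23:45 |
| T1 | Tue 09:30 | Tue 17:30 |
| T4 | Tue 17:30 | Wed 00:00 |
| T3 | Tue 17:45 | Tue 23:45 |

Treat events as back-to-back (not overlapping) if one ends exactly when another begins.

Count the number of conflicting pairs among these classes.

3

Two intervals overlap when each starts before the other ends.
Sorted by start: T1, T4, T3, T2, T5.
T4 starts exactly when T1 ends (back-to-back, no overlap), so nothing later overlaps T1 either.
T3 starts before T4 ends → T4 and T3 overlap.
T2 starts before T4 ends → T4 and T2 overlap.
T5 starts after T4 ends.
T2 starts before T3 ends → T3 and T2 overlap.
T5 starts after T3 ends.
T5 starts after T2 ends.
Overlapping pairs: T2 & T3, T2 & T4, T3 & T4 — 3 in total.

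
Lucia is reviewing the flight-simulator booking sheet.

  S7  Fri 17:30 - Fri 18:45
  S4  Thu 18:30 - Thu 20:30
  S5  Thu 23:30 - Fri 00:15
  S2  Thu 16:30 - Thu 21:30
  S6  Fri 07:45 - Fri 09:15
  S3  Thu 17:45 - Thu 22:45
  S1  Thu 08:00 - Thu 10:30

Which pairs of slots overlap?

S2 & S3, S2 & S4, S3 & S4

Check each pair: they overlap iff neither finishes before the other starts.
Sorted by start: S1, S2, S3, S4, S5, S6, S7.
S2 starts after S1 ends, so S1 has no further overlaps.
S3 starts before S2 ends → S2 and S3 overlap.
S4 starts before S2 ends → S2 and S4 overlap.
S5 starts after S2 ends, so S2 has no further overlaps.
S4 starts before S3 ends → S3 and S4 overlap.
S5 starts after S3 ends, so S3 has no further overlaps.
S5 starts after S4 ends, so S4 has no further overlaps.
S6 starts after S5 ends, so S5 has no further overlaps.
S7 starts after S6 ends.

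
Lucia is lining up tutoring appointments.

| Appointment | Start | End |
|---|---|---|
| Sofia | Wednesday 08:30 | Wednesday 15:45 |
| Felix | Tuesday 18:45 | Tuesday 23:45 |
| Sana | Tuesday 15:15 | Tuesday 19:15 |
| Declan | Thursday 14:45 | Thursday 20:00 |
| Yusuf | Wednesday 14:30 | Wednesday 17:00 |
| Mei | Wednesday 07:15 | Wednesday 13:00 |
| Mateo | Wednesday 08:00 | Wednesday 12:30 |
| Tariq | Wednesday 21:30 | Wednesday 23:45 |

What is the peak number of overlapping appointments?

3

Sort all start/end points and keep a running count:
Tuesday 15:15 start Sana → 1
Tuesday 18:45 start Felix → 2
Tuesday 19:15 end Sana → 1
Tuesday 23:45 end Felix → 0
Wednesday 07:15 start Mei → 1
Wednesday 08:00 start Mateo → 2
Wednesday 08:30 start Sofia → 3
Wednesday 12:30 end Mateo → 2
Wednesday 13:00 end Mei → 1
Wednesday 14:30 start Yusuf → 2
Wednesday 15:45 end Sofia → 1
Wednesday 17:00 end Yusuf → 0
Wednesday 21:30 start Tariq → 1
Wednesday 23:45 end Tariq → 0
Thursday 14:45 start Declan → 1
Thursday 20:00 end Declan → 0
Peak is 3, at Wednesday 08:30 (Mateo, Mei, Sofia).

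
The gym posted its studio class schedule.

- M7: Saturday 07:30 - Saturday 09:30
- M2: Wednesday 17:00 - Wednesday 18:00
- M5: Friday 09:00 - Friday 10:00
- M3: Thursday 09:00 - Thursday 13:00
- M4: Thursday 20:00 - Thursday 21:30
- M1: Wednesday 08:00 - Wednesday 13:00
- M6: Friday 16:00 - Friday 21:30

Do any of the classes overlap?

No

Two intervals overlap when each starts before the other ends.
Sorted by start: M1, M2, M3, M4, M5, M6, M7.
M2 starts after M1 ends — done with M1.
M3 starts after M2 ends — done with M2.
M4 starts after M3 ends — done with M3.
M5 starts after M4 ends — done with M4.
M6 starts after M5 ends — done with M5.
M7 starts after M6 ends.
Every pair is clear; the schedule has no overlaps.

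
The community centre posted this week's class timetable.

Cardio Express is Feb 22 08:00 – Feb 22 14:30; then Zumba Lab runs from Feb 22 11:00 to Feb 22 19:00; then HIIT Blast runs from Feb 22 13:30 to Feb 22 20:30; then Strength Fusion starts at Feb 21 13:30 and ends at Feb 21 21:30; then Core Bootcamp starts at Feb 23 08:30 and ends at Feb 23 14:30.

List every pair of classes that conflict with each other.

Cardio Express & HIIT Blast, Cardio Express & Zumba Lab, HIIT Blast & Zumba Lab

Sorted by start: Strength Fusion, Cardio Express, Zumba Lab, HIIT Blast, Core Bootcamp.
Cardio Express starts after Strength Fusion ends, so Strength Fusion has no further overlaps.
Zumba Lab starts before Cardio Express ends → Cardio Express and Zumba Lab overlap.
HIIT Blast starts before Cardio Express ends → Cardio Express and HIIT Blast overlap.
Core Bootcamp starts after Cardio Express ends.
HIIT Blast starts before Zumba Lab ends → Zumba Lab and HIIT Blast overlap.
Core Bootcamp starts after Zumba Lab ends.
Core Bootcamp starts after HIIT Blast ends.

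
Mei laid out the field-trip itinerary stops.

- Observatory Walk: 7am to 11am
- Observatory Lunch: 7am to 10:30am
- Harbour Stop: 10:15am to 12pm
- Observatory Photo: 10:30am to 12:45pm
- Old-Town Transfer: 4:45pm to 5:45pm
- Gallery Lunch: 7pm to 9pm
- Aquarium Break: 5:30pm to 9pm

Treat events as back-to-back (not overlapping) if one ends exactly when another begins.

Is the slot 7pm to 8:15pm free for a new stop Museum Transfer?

Observatory Walk: ends 11am at or before Museum Transfer starts 7pm → clear.
Observatory Lunch: ends 10:30am at or before Museum Transfer starts 7pm → clear.
Harbour Stop: ends 12pm at or before Museum Transfer starts 7pm → clear.
Observatory Photo: ends 12:45pm at or before Museum Transfer starts 7pm → clear.
Old-Town Transfer: ends 5:45pm at or before Museum Transfer starts 7pm → clear.
Aquarium Break: starts 5:30pm before Museum Transfer ends 8:15pm, and ends 9pm after Museum Transfer starts 7pm → overlap.
Gallery Lunch: starts 7pm before Museum Transfer ends 8:15pm, and ends 9pm after Museum Transfer starts 7pm → overlap.
Museum Transfer overlaps Gallery Lunch, Aquarium Break.

No — it overlaps Aquarium Break, Gallery Lunch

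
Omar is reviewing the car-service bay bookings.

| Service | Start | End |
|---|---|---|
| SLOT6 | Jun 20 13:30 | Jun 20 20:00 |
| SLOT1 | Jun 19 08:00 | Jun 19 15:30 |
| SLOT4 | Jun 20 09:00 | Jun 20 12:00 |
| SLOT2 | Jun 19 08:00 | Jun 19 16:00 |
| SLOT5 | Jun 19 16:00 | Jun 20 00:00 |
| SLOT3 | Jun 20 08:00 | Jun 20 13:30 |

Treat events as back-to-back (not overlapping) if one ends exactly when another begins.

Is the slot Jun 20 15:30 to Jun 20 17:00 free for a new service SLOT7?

No — it overlaps SLOT6

SLOT1: ends Jun 19 15:30 at or before SLOT7 starts Jun 20 15:30 → clear.
SLOT2: ends Jun 19 16:00 at or before SLOT7 starts Jun 20 15:30 → clear.
SLOT5: ends Jun 20 00:00 at or before SLOT7 starts Jun 20 15:30 → clear.
SLOT3: ends Jun 20 13:30 at or before SLOT7 starts Jun 20 15:30 → clear.
SLOT4: ends Jun 20 12:00 at or before SLOT7 starts Jun 20 15:30 → clear.
SLOT6: starts Jun 20 13:30 before SLOT7 ends Jun 20 17:00, and ends Jun 20 20:00 after SLOT7 starts Jun 20 15:30 → overlap.
SLOT7 overlaps SLOT6.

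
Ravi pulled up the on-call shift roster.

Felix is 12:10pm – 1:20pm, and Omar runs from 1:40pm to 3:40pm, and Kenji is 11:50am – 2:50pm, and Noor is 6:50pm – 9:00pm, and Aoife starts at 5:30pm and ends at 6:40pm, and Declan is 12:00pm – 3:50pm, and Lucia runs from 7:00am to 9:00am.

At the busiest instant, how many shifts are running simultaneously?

3

Sort all start/end points and keep a running count:
7:00am start Lucia → 1
9:00am end Lucia → 0
11:50am start Kenji → 1
12:00pm start Declan → 2
12:10pm start Felix → 3
1:20pm end Felix → 2
1:40pm start Omar → 3
2:50pm end Kenji → 2
3:40pm end Omar → 1
3:50pm end Declan → 0
5:30pm start Aoife → 1
6:40pm end Aoife → 0
6:50pm start Noor → 1
9:00pm end Noor → 0
Peak is 3, at 12:10pm (Declan, Felix, Kenji).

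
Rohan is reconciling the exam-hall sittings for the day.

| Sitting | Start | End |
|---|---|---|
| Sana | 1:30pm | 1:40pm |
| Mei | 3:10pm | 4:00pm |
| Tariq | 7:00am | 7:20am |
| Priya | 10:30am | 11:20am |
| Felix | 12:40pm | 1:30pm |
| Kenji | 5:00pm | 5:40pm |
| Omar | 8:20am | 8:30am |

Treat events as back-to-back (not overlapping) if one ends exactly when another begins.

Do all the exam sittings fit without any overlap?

Sorted by start: Tariq, Omar, Priya, Felix, Sana, Mei, Kenji.
Omar starts after Tariq ends, so Tariq has no further overlaps.
Priya starts after Omar ends, so Omar has no further overlaps.
Felix starts after Priya ends, so Priya has no further overlaps.
Sana starts exactly when Felix ends (back-to-back, no overlap), so Felix has no further overlaps.
Mei starts after Sana ends, so Sana has no further overlaps.
Kenji starts after Mei ends.
Every pair is clear; the schedule has no overlaps.

Yes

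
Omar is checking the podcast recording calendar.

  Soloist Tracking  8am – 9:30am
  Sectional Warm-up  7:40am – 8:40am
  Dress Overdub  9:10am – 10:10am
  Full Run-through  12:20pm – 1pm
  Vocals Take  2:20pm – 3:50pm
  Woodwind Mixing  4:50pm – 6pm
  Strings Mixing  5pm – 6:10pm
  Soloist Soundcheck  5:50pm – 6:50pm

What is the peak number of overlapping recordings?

3

Sweep the timeline, counting +1 at each start and −1 at each end (ends before starts at a tie):
7:40am start Sectional Warm-up → 1
8am start Soloist Tracking → 2
8:40am end Sectional Warm-up → 1
9:10am start Dress Overdub → 2
9:30am end Soloist Tracking → 1
10:10am end Dress Overdub → 0
12:20pm start Full Run-through → 1
1pm end Full Run-through → 0
2:20pm start Vocals Take → 1
3:50pm end Vocals Take → 0
4:50pm start Woodwind Mixing → 1
5pm start Strings Mixing → 2
5:50pm start Soloist Soundcheck → 3
6pm end Woodwind Mixing → 2
6:10pm end Strings Mixing → 1
6:50pm end Soloist Soundcheck → 0
Peak is 3, at 5:50pm (Soloist Soundcheck, Strings Mixing, Woodwind Mixing).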